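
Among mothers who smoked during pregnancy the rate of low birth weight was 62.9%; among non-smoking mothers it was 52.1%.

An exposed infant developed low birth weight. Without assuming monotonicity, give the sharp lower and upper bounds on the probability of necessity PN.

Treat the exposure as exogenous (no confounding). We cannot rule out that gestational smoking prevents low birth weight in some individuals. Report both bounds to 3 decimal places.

p₁ = 0.629, p₀ = 0.521.
Under exogeneity alone the bounds on PN are max{0,(p₁−p₀)/p₁} ≤ PN ≤ min{1,(1−p₀)/p₁}.
  lower = (p₁ − p₀)/p₁ = 0.108 / 0.629 ≈ 0.1717
  upper = min{1, (1 − p₀)/p₁} = 0.479 / 0.629 ≈ 0.7615

0.172 ≤ PN ≤ 0.762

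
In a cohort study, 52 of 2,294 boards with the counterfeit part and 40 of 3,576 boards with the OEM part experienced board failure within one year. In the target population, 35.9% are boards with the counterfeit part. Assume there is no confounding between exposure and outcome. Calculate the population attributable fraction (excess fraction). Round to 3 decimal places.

PAF ≈ 0.269

p₁ = P(outcome | exposed) = 52/2294 = 0.022668
p₀ = P(outcome | unexposed) = 40/3576 = 0.011186
Overall risk P(Y=1) = π·p₁ + (1−π)·p₀ = 0.359×0.022668 + 0.641×0.011186 = 0.015308.
Under exogeneity, PAF = [P(Y=1) − p₀] / P(Y=1).
PAF = (0.015308 − 0.011186) / 0.015308 ≈ 0.2693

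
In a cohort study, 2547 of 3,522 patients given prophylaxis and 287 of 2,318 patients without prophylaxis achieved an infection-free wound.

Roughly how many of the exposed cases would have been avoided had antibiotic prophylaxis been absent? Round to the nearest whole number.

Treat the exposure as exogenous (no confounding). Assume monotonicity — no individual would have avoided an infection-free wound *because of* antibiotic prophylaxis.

about 2111 cases

p₁ = P(outcome | exposed) = 2547/3522 = 0.72317
p₀ = P(outcome | unexposed) = 287/2318 = 0.12381
PN = (p₁ − p₀)/p₁ = (0.72317 − 0.12381) / 0.72317 ≈ 0.82879.
Attributable cases ≈ PN × (exposed cases) = 0.82879 × 2547 ≈ 2110.93.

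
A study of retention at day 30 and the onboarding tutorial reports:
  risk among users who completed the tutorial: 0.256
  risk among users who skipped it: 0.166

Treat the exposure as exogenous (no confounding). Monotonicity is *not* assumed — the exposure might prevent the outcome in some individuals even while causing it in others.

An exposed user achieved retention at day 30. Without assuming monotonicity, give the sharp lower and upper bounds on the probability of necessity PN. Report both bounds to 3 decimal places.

0.352 ≤ PN ≤ 1.000

Let p₁ = 0.256, p₀ = 0.166.
Under exogeneity alone the bounds on PN are max{0,(p₁−p₀)/p₁} ≤ PN ≤ min{1,(1−p₀)/p₁}.
  lower = (p₁ − p₀)/p₁ = 0.09 / 0.256 ≈ 0.3516
  upper = min{1, (1 − p₀)/p₁} = 0.834 / 0.256 ≈ 3.2578 → capped at 1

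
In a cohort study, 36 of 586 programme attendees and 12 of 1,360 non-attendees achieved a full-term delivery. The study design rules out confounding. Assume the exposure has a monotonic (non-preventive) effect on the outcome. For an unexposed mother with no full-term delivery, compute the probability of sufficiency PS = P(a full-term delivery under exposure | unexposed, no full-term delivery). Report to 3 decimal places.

PS ≈ 0.053

p₁ = P(outcome | exposed) = 36/586 = 0.061433
p₀ = P(outcome | unexposed) = 12/1360 = 0.0088235
Under exogeneity and monotonicity, PS = (p₁ − p₀) / (1 − p₀).
PS = (0.061433 − 0.0088235) / (1 − 0.0088235) = 0.05261 / 0.99118 ≈ 0.0531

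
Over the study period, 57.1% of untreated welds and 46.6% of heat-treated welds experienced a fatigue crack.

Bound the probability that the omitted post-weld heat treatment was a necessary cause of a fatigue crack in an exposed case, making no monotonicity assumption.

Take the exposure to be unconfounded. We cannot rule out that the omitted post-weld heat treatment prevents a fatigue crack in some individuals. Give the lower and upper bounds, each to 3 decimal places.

p₁ = 0.571, p₀ = 0.466.
Under exogeneity alone the bounds on PN are max{0,(p₁−p₀)/p₁} ≤ PN ≤ min{1,(1−p₀)/p₁}.
  lower = (p₁ − p₀)/p₁ = 0.105 / 0.571 ≈ 0.1839
  upper = min{1, (1 − p₀)/p₁} = 0.534 / 0.571 ≈ 0.9352

0.184 ≤ PN ≤ 0.935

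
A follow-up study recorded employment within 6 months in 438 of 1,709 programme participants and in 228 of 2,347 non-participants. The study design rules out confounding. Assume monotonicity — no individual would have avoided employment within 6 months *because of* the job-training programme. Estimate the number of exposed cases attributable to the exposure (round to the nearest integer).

about 272 cases

p₁ = P(outcome | exposed) = 438/1709 = 0.25629
p₀ = P(outcome | unexposed) = 228/2347 = 0.097145
PN = (p₁ − p₀)/p₁ = (0.25629 − 0.097145) / 0.25629 ≈ 0.62096.
Attributable cases ≈ PN × (exposed cases) = 0.62096 × 438 ≈ 271.98.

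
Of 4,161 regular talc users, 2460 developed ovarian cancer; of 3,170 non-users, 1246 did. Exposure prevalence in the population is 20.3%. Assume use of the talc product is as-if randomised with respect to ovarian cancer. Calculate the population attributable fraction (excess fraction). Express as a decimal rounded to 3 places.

p₁ = P(outcome | exposed) = 2460/4161 = 0.5912
p₀ = P(outcome | unexposed) = 1246/3170 = 0.39306
Overall risk P(Y=1) = π·p₁ + (1−π)·p₀ = 0.203×0.5912 + 0.797×0.39306 = 0.43328.
Under exogeneity, PAF = [P(Y=1) − p₀] / P(Y=1).
PAF = (0.43328 − 0.39306) / 0.43328 ≈ 0.0928

PAF ≈ 0.093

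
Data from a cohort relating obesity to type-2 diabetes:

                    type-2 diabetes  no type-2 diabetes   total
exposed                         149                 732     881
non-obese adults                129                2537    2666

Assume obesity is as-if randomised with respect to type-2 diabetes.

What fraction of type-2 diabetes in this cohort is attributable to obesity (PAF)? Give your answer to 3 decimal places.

p₁ = P(outcome | exposed) = 149/881 = 0.16913
p₀ = P(outcome | unexposed) = 129/2666 = 0.048387
Exposure prevalence π = 881/3547 = 0.24838; overall risk P(Y=1) = 0.078376.
Under exogeneity, PAF = [P(Y=1) − p₀]/P(Y=1).
PAF = (0.078376 − 0.048387) / 0.078376 ≈ 0.3826

PAF ≈ 0.383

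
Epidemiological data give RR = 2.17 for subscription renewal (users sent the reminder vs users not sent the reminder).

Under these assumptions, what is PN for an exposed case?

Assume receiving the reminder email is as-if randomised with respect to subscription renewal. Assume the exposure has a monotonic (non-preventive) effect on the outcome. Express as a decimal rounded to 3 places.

Under exogeneity and monotonicity, PN = (RR − 1) / RR = 1 − 1/RR.
PN = (2.17 − 1) / 2.17 = 1.17 / 2.17 ≈ 0.5392

PN ≈ 0.539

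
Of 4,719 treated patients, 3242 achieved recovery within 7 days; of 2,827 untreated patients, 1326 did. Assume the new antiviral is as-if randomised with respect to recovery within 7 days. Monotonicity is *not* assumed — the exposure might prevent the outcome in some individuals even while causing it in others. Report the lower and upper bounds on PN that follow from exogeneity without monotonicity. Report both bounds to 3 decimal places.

0.317 ≤ PN ≤ 0.773

p₁ = P(outcome | exposed) = 3242/4719 = 0.68701
p₀ = P(outcome | unexposed) = 1326/2827 = 0.46905
Under exogeneity alone the bounds on PN are max{0,(p₁−p₀)/p₁} ≤ PN ≤ min{1,(1−p₀)/p₁}.
  lower = (p₁ − p₀)/p₁ = 0.21796 / 0.68701 ≈ 0.3173
  upper = min{1, (1 − p₀)/p₁} = 0.53095 / 0.68701 ≈ 0.7728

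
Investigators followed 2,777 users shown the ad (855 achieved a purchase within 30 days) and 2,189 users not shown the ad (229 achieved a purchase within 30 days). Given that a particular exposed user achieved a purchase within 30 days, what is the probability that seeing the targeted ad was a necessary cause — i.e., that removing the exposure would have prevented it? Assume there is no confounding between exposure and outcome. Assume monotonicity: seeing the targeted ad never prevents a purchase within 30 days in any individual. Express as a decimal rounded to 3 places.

PN ≈ 0.660

p₁ = P(outcome | exposed) = 855/2777 = 0.30789
p₀ = P(outcome | unexposed) = 229/2189 = 0.10461
Under exogeneity and monotonicity, PN = (p₁ − p₀) / p₁.
PN = (0.30789 − 0.10461) / 0.30789 = 0.20327 / 0.30789 ≈ 0.6602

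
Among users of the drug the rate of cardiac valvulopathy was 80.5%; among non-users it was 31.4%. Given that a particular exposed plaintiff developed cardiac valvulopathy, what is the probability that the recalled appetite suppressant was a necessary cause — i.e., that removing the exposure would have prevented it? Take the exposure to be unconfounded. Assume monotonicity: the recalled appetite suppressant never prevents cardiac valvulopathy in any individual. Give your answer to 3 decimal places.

PN ≈ 0.610

p₁ = 0.805, p₀ = 0.314.
Under exogeneity and monotonicity, PN = (p₁ − p₀) / p₁.
PN = (0.805 − 0.314) / 0.805 = 0.491 / 0.805 ≈ 0.6099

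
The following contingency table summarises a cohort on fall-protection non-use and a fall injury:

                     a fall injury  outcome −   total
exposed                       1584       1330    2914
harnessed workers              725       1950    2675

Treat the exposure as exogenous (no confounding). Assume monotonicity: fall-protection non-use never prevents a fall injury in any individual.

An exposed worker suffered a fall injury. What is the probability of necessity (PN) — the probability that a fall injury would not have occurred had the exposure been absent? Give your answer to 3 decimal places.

PN ≈ 0.501

p₁ = P(outcome | exposed) = 1584/2914 = 0.54358
p₀ = P(outcome | unexposed) = 725/2675 = 0.27103
Under exogeneity and monotonicity, PN = (p₁ − p₀) / p₁.
PN = (0.54358 − 0.27103) / 0.54358 = 0.27255 / 0.54358 ≈ 0.5014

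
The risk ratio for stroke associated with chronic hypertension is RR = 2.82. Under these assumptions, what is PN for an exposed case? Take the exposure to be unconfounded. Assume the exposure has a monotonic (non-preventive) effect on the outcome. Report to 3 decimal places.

PN ≈ 0.645

Under exogeneity and monotonicity, PN = (RR − 1) / RR = 1 − 1/RR.
PN = (2.82 − 1) / 2.82 = 1.82 / 2.82 ≈ 0.6454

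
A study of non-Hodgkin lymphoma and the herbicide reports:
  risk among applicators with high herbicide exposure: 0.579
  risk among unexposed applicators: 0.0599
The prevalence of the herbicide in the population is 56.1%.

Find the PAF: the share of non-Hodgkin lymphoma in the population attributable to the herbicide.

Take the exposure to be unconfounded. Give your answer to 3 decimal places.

Let p₁ = 0.579, p₀ = 0.0599.
Overall risk P(Y=1) = π·p₁ + (1−π)·p₀ = 0.561×0.579 + 0.439×0.0599 = 0.35112.
Under exogeneity, PAF = [P(Y=1) − p₀] / P(Y=1).
PAF = (0.35112 − 0.0599) / 0.35112 ≈ 0.8294

PAF ≈ 0.829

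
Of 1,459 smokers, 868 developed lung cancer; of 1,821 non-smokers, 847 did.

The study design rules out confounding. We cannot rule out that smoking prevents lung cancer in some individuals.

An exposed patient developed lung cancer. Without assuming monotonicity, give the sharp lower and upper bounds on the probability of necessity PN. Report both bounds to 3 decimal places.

p₁ = P(outcome | exposed) = 868/1459 = 0.59493
p₀ = P(outcome | unexposed) = 847/1821 = 0.46513
Under exogeneity alone the bounds on PN are max{0,(p₁−p₀)/p₁} ≤ PN ≤ min{1,(1−p₀)/p₁}.
  lower = (p₁ − p₀)/p₁ = 0.1298 / 0.59493 ≈ 0.2182
  upper = min{1, (1 − p₀)/p₁} = 0.53487 / 0.59493 ≈ 0.8991

0.218 ≤ PN ≤ 0.899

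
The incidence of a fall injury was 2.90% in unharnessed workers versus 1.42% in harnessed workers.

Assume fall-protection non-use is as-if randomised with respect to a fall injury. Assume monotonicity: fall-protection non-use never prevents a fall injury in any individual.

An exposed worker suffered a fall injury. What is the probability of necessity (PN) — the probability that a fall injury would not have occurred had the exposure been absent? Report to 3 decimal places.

PN ≈ 0.510

p₁ = 0.029, p₀ = 0.0142.
Under exogeneity and monotonicity, PN = (p₁ − p₀) / p₁.
PN = (0.029 − 0.0142) / 0.029 = 0.0148 / 0.029 ≈ 0.5103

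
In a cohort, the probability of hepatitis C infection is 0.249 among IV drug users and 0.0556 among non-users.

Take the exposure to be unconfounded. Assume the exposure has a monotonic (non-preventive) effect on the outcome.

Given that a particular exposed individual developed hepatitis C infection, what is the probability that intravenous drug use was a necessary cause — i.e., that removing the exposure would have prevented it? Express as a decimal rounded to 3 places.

Let p₁ = 0.249, p₀ = 0.0556.
Under exogeneity and monotonicity, PN = (p₁ − p₀) / p₁.
PN = (0.249 − 0.0556) / 0.249 = 0.1934 / 0.249 ≈ 0.7767

PN ≈ 0.777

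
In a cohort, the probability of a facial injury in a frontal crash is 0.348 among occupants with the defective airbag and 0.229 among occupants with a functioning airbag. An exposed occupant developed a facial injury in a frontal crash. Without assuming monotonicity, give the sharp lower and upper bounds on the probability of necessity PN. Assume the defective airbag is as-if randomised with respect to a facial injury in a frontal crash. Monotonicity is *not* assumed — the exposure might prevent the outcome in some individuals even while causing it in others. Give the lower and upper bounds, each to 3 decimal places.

Let p₁ = 0.348, p₀ = 0.229.
Under exogeneity alone the bounds on PN are max{0,(p₁−p₀)/p₁} ≤ PN ≤ min{1,(1−p₀)/p₁}.
  lower = (p₁ − p₀)/p₁ = 0.119 / 0.348 ≈ 0.3420
  upper = min{1, (1 − p₀)/p₁} = 0.771 / 0.348 ≈ 2.2155 → capped at 1

0.342 ≤ PN ≤ 1.000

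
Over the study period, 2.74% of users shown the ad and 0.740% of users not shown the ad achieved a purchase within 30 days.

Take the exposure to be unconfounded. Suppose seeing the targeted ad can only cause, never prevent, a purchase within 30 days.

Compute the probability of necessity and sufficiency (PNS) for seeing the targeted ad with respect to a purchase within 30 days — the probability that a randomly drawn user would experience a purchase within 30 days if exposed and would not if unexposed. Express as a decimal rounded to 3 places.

PNS ≈ 0.020

p₁ = 0.0274, p₀ = 0.0074.
Under exogeneity and monotonicity, PNS = p₁ − p₀.
PNS = 0.0274 − 0.0074 = 0.02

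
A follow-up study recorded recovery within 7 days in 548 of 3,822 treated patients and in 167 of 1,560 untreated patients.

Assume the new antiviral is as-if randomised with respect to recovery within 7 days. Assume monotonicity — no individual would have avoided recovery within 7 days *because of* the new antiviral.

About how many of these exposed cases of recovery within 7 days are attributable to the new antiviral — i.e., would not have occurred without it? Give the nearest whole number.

about 139 cases

p₁ = P(outcome | exposed) = 548/3822 = 0.14338
p₀ = P(outcome | unexposed) = 167/1560 = 0.10705
PN = (p₁ − p₀)/p₁ = (0.14338 − 0.10705) / 0.14338 ≈ 0.25338.
Attributable cases ≈ PN × (exposed cases) = 0.25338 × 548 ≈ 138.85.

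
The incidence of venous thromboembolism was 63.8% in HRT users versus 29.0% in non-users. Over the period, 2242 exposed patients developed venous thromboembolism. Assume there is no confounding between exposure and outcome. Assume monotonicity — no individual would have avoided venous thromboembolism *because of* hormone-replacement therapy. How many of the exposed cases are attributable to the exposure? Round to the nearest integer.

about 1223 cases

p₁ = 0.638, p₀ = 0.29.
PN = (p₁ − p₀)/p₁ = (0.638 − 0.29) / 0.638 ≈ 0.54545.
Attributable cases ≈ PN × (exposed cases) = 0.54545 × 2242 ≈ 1222.91.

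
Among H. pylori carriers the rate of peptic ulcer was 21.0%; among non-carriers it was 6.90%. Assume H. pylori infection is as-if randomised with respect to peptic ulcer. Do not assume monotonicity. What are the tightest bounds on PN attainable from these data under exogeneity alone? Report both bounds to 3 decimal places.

0.671 ≤ PN ≤ 1.000

p₁ = 0.21, p₀ = 0.069.
Under exogeneity alone the bounds on PN are max{0,(p₁−p₀)/p₁} ≤ PN ≤ min{1,(1−p₀)/p₁}.
  lower = (p₁ − p₀)/p₁ = 0.141 / 0.21 ≈ 0.6714
  upper = min{1, (1 − p₀)/p₁} = 0.931 / 0.21 ≈ 4.4333 → capped at 1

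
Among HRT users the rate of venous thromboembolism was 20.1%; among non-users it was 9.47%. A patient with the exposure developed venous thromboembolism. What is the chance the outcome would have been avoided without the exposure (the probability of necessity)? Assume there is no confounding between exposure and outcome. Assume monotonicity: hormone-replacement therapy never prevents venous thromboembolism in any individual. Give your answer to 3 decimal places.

PN ≈ 0.529

p₁ = 0.201, p₀ = 0.0947.
Under exogeneity and monotonicity, PN = (p₁ − p₀) / p₁.
PN = (0.201 − 0.0947) / 0.201 = 0.1063 / 0.201 ≈ 0.5289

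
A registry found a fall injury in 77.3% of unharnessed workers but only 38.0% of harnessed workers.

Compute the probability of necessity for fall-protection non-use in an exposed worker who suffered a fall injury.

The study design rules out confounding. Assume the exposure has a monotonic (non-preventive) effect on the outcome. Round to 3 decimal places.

p₁ = 0.773, p₀ = 0.38.
Under exogeneity and monotonicity, PN = (p₁ − p₀) / p₁.
PN = (0.773 − 0.38) / 0.773 = 0.393 / 0.773 ≈ 0.5084

PN ≈ 0.508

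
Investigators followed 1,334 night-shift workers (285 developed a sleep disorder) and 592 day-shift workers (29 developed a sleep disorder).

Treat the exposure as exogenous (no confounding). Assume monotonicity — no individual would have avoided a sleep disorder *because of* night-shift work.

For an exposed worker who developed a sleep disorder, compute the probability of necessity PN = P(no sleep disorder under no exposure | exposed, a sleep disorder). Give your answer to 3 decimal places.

p₁ = P(outcome | exposed) = 285/1334 = 0.21364
p₀ = P(outcome | unexposed) = 29/592 = 0.048986
Under exogeneity and monotonicity, PN = (p₁ − p₀) / p₁.
PN = (0.21364 − 0.048986) / 0.21364 = 0.16466 / 0.21364 ≈ 0.7707

PN ≈ 0.771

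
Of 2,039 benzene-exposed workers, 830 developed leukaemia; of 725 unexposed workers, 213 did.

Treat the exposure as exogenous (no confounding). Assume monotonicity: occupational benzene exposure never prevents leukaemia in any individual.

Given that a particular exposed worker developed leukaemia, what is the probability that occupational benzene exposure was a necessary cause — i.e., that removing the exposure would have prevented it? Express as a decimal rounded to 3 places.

p₁ = P(outcome | exposed) = 830/2039 = 0.40706
p₀ = P(outcome | unexposed) = 213/725 = 0.29379
Under exogeneity and monotonicity, PN = (p₁ − p₀) / p₁.
PN = (0.40706 − 0.29379) / 0.40706 = 0.11327 / 0.40706 ≈ 0.2783

PN ≈ 0.278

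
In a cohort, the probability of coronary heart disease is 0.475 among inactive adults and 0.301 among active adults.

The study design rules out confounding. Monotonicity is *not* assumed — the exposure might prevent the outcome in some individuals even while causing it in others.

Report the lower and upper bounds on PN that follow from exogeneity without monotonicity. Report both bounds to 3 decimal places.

0.366 ≤ PN ≤ 1.000

Let p₁ = 0.475, p₀ = 0.301.
Under exogeneity alone the bounds on PN are max{0,(p₁−p₀)/p₁} ≤ PN ≤ min{1,(1−p₀)/p₁}.
  lower = (p₁ − p₀)/p₁ = 0.174 / 0.475 ≈ 0.3663
  upper = min{1, (1 − p₀)/p₁} = 0.699 / 0.475 ≈ 1.4716 → capped at 1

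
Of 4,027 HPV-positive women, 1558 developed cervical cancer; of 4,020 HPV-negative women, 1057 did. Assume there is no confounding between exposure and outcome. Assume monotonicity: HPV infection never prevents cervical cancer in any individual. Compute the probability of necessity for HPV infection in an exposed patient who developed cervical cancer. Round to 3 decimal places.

p₁ = P(outcome | exposed) = 1558/4027 = 0.38689
p₀ = P(outcome | unexposed) = 1057/4020 = 0.26294
Under exogeneity and monotonicity, PN = (p₁ − p₀) / p₁.
PN = (0.38689 − 0.26294) / 0.38689 = 0.12395 / 0.38689 ≈ 0.3204

PN ≈ 0.320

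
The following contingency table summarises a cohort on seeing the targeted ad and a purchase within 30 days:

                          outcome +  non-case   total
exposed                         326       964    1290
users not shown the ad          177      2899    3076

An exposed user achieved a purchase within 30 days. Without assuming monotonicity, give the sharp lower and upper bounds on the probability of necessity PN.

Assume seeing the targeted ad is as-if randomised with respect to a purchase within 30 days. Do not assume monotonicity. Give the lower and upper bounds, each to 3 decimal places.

p₁ = P(outcome | exposed) = 326/1290 = 0.25271
p₀ = P(outcome | unexposed) = 177/3076 = 0.057542
Under exogeneity alone the bounds on PN are max{0,(p₁−p₀)/p₁} ≤ PN ≤ min{1,(1−p₀)/p₁}.
  lower = (p₁ − p₀)/p₁ = 0.19517 / 0.25271 ≈ 0.7723
  upper = min{1, (1 − p₀)/p₁} = 0.94246 / 0.25271 ≈ 3.7294 → capped at 1

0.772 ≤ PN ≤ 1.000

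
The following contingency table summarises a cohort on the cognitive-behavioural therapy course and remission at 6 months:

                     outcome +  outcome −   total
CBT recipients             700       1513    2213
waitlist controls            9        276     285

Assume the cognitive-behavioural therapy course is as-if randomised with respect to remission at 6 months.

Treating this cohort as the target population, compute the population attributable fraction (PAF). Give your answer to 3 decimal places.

PAF ≈ 0.889

p₁ = P(outcome | exposed) = 700/2213 = 0.31631
p₀ = P(outcome | unexposed) = 9/285 = 0.031579
Exposure prevalence π = 2213/2498 = 0.88591; overall risk P(Y=1) = 0.28383.
Under exogeneity, PAF = [P(Y=1) − p₀]/P(Y=1).
PAF = (0.28383 − 0.031579) / 0.28383 ≈ 0.8887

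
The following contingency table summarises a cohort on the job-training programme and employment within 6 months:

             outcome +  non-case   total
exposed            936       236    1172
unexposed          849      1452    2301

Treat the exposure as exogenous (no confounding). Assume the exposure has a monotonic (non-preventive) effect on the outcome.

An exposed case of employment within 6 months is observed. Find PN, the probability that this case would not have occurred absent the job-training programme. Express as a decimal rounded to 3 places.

PN ≈ 0.538

p₁ = P(outcome | exposed) = 936/1172 = 0.79863
p₀ = P(outcome | unexposed) = 849/2301 = 0.36897
Under exogeneity and monotonicity, PN = (p₁ − p₀)/p₁.
PN = (0.79863 − 0.36897) / 0.79863 ≈ 0.5380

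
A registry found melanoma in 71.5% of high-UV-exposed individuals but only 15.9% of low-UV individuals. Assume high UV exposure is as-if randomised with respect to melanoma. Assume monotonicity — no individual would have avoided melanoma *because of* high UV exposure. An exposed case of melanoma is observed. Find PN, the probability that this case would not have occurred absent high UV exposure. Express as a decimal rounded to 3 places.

p₁ = 0.715, p₀ = 0.159.
Under exogeneity and monotonicity, PN = (p₁ − p₀) / p₁.
PN = (0.715 − 0.159) / 0.715 = 0.556 / 0.715 ≈ 0.7776

PN ≈ 0.778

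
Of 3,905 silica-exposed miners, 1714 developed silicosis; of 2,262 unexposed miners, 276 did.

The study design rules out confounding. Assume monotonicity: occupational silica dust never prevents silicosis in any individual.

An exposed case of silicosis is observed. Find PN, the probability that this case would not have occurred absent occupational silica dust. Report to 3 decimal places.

p₁ = P(outcome | exposed) = 1714/3905 = 0.43892
p₀ = P(outcome | unexposed) = 276/2262 = 0.12202
Under exogeneity and monotonicity, PN = (p₁ − p₀) / p₁.
PN = (0.43892 − 0.12202) / 0.43892 = 0.31691 / 0.43892 ≈ 0.7220

PN ≈ 0.722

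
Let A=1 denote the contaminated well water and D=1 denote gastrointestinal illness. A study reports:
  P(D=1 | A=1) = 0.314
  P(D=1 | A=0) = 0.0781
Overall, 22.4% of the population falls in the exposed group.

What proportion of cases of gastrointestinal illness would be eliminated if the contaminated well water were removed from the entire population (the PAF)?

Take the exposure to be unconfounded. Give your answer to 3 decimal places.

Let p₁ = 0.314, p₀ = 0.0781.
Overall risk P(Y=1) = π·p₁ + (1−π)·p₀ = 0.224×0.314 + 0.776×0.0781 = 0.13094.
Under exogeneity, PAF = [P(Y=1) − p₀] / P(Y=1).
PAF = (0.13094 − 0.0781) / 0.13094 ≈ 0.4036

PAF ≈ 0.404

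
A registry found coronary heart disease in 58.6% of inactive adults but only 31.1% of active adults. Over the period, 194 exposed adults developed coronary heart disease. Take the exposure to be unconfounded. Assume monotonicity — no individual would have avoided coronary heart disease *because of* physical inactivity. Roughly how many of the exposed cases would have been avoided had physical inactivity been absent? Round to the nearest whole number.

p₁ = 0.586, p₀ = 0.311.
PN = (p₁ − p₀)/p₁ = (0.586 − 0.311) / 0.586 ≈ 0.46928.
Attributable cases ≈ PN × (exposed cases) = 0.46928 × 194 ≈ 91.04.

about 91 cases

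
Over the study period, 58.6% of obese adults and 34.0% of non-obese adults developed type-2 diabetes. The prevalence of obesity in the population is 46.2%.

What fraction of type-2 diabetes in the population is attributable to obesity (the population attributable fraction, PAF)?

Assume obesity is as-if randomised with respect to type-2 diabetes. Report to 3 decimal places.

p₁ = 0.586, p₀ = 0.34.
Overall risk P(Y=1) = π·p₁ + (1−π)·p₀ = 0.462×0.586 + 0.538×0.34 = 0.45365.
Under exogeneity, PAF = [P(Y=1) − p₀] / P(Y=1).
PAF = (0.45365 − 0.34) / 0.45365 ≈ 0.2505

PAF ≈ 0.251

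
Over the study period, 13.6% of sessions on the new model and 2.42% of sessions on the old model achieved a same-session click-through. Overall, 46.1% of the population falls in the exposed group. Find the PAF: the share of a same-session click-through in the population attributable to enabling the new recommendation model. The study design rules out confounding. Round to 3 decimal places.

p₁ = 0.136, p₀ = 0.0242.
Overall risk P(Y=1) = π·p₁ + (1−π)·p₀ = 0.461×0.136 + 0.539×0.0242 = 0.07574.
Under exogeneity, PAF = [P(Y=1) − p₀] / P(Y=1).
PAF = (0.07574 − 0.0242) / 0.07574 ≈ 0.6805

PAF ≈ 0.680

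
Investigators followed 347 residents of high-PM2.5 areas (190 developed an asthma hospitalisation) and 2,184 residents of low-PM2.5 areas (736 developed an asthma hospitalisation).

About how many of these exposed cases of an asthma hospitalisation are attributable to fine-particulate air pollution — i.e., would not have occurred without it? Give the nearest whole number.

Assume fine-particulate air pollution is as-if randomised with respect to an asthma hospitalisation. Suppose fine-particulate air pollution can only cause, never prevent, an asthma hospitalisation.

about 73 cases

p₁ = P(outcome | exposed) = 190/347 = 0.54755
p₀ = P(outcome | unexposed) = 736/2184 = 0.337
PN = (p₁ − p₀)/p₁ = (0.54755 − 0.337) / 0.54755 ≈ 0.38454.
Attributable cases ≈ PN × (exposed cases) = 0.38454 × 190 ≈ 73.06.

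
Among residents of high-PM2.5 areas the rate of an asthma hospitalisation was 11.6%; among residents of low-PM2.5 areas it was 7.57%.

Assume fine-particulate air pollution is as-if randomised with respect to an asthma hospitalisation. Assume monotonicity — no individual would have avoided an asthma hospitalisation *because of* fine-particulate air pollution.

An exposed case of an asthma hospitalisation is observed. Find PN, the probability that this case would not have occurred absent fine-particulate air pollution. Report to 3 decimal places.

p₁ = 0.116, p₀ = 0.0757.
Under exogeneity and monotonicity, PN = (p₁ − p₀) / p₁.
PN = (0.116 − 0.0757) / 0.116 = 0.0403 / 0.116 ≈ 0.3474

PN ≈ 0.347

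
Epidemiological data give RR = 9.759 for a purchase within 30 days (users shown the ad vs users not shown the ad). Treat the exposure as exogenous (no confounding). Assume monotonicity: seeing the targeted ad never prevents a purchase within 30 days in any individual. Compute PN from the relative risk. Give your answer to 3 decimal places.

Under exogeneity and monotonicity, PN = (RR − 1) / RR = 1 − 1/RR.
PN = (9.759 − 1) / 9.759 = 8.759 / 9.759 ≈ 0.8975

PN ≈ 0.898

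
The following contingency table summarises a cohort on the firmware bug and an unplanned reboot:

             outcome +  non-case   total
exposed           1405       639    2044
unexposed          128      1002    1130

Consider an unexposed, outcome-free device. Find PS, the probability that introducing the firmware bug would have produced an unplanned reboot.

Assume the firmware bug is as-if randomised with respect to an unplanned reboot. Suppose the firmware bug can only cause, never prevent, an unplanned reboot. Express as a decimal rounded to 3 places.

p₁ = P(outcome | exposed) = 1405/2044 = 0.68738
p₀ = P(outcome | unexposed) = 128/1130 = 0.11327
Under exogeneity and monotonicity, PS = (p₁ − p₀) / (1 − p₀).
PS = (0.68738 − 0.11327) / (1 − 0.11327) = 0.5741 / 0.88673 ≈ 0.6474

PS ≈ 0.647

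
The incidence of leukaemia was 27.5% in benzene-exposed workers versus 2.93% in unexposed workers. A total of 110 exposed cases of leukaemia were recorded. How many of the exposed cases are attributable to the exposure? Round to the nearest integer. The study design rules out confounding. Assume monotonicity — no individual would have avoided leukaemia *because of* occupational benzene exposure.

p₁ = 0.275, p₀ = 0.0293.
PN = (p₁ − p₀)/p₁ = (0.275 − 0.0293) / 0.275 ≈ 0.89345.
Attributable cases ≈ PN × (exposed cases) = 0.89345 × 110 ≈ 98.28.

about 98 cases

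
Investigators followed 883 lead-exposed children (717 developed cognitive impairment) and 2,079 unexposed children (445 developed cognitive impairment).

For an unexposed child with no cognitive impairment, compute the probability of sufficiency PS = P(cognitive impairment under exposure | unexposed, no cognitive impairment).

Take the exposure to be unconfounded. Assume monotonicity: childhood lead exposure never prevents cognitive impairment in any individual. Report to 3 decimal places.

p₁ = P(outcome | exposed) = 717/883 = 0.812
p₀ = P(outcome | unexposed) = 445/2079 = 0.21405
Under exogeneity and monotonicity, PS = (p₁ − p₀) / (1 − p₀).
PS = (0.812 − 0.21405) / (1 − 0.21405) = 0.59796 / 0.78595 ≈ 0.7608

PS ≈ 0.761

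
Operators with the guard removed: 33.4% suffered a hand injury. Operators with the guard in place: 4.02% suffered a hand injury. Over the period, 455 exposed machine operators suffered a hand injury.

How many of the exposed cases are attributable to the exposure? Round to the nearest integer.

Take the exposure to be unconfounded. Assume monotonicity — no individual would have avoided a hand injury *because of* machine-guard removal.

p₁ = 0.334, p₀ = 0.0402.
PN = (p₁ − p₀)/p₁ = (0.334 − 0.0402) / 0.334 ≈ 0.87964.
Attributable cases ≈ PN × (exposed cases) = 0.87964 × 455 ≈ 400.24.

about 400 cases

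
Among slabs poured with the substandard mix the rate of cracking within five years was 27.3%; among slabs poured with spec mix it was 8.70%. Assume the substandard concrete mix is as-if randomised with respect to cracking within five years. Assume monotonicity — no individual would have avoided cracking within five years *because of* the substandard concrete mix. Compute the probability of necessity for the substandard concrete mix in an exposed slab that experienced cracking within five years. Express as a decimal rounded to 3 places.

p₁ = 0.273, p₀ = 0.087.
Under exogeneity and monotonicity, PN = (p₁ − p₀) / p₁.
PN = (0.273 − 0.087) / 0.273 = 0.186 / 0.273 ≈ 0.6813

PN ≈ 0.681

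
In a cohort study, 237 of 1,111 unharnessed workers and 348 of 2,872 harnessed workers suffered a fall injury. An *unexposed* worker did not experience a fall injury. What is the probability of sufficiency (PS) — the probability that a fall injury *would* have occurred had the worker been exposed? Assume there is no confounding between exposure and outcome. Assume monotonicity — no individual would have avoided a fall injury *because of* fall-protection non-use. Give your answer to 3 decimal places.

PS ≈ 0.105

p₁ = P(outcome | exposed) = 237/1111 = 0.21332
p₀ = P(outcome | unexposed) = 348/2872 = 0.12117
Under exogeneity and monotonicity, PS = (p₁ − p₀) / (1 − p₀).
PS = (0.21332 − 0.12117) / (1 − 0.12117) = 0.092151 / 0.87883 ≈ 0.1049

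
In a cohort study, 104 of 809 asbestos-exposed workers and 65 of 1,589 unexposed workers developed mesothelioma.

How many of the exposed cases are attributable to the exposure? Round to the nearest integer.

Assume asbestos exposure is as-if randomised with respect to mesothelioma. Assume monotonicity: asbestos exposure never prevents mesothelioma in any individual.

about 71 cases

p₁ = P(outcome | exposed) = 104/809 = 0.12855
p₀ = P(outcome | unexposed) = 65/1589 = 0.040906
PN = (p₁ − p₀)/p₁ = (0.12855 − 0.040906) / 0.12855 ≈ 0.68180.
Attributable cases ≈ PN × (exposed cases) = 0.68180 × 104 ≈ 70.91.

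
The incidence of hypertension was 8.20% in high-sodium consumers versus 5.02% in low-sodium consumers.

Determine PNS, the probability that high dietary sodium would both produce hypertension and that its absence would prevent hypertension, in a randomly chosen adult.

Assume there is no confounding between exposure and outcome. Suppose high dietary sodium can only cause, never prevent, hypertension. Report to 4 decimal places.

PNS ≈ 0.0318

p₁ = 0.082, p₀ = 0.0502.
Under exogeneity and monotonicity, PNS = p₁ − p₀.
PNS = 0.082 − 0.0502 = 0.0318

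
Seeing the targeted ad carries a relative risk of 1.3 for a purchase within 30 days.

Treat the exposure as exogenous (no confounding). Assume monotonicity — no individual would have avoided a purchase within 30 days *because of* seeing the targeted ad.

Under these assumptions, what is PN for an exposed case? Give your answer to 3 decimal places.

Under exogeneity and monotonicity, PN = (RR − 1) / RR = 1 − 1/RR.
PN = (1.3 − 1) / 1.3 = 0.3 / 1.3 ≈ 0.2308

PN ≈ 0.231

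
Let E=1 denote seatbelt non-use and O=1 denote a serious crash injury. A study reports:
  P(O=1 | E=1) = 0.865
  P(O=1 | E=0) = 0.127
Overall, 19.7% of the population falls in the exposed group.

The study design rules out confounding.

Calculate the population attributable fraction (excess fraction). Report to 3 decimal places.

Let p₁ = 0.865, p₀ = 0.127.
Overall risk P(Y=1) = π·p₁ + (1−π)·p₀ = 0.197×0.865 + 0.803×0.127 = 0.27239.
Under exogeneity, PAF = [P(Y=1) − p₀] / P(Y=1).
PAF = (0.27239 − 0.127) / 0.27239 ≈ 0.5337

PAF ≈ 0.534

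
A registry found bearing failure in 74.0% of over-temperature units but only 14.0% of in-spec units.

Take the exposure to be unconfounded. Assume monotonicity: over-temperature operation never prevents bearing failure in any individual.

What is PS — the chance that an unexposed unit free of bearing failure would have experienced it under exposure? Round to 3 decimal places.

PS ≈ 0.698

p₁ = 0.74, p₀ = 0.14.
Under exogeneity and monotonicity, PS = (p₁ − p₀) / (1 − p₀).
PS = (0.74 − 0.14) / (1 − 0.14) = 0.6 / 0.86 ≈ 0.6977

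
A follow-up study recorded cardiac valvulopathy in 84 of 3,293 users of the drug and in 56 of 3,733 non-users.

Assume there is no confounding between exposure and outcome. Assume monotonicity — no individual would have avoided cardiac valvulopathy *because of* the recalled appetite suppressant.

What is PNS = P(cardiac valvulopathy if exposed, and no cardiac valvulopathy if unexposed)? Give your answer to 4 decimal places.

p₁ = P(outcome | exposed) = 84/3293 = 0.025509
p₀ = P(outcome | unexposed) = 56/3733 = 0.015001
Under exogeneity and monotonicity, PNS = p₁ − p₀.
PNS = 0.025509 − 0.015001 = 0.010507

PNS ≈ 0.0105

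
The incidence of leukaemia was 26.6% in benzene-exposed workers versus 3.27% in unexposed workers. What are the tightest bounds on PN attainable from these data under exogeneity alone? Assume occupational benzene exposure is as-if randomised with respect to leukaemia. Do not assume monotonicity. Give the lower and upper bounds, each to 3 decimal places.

p₁ = 0.266, p₀ = 0.0327.
Under exogeneity alone the bounds on PN are max{0,(p₁−p₀)/p₁} ≤ PN ≤ min{1,(1−p₀)/p₁}.
  lower = (p₁ − p₀)/p₁ = 0.2333 / 0.266 ≈ 0.8771
  upper = min{1, (1 − p₀)/p₁} = 0.9673 / 0.266 ≈ 3.6365 → capped at 1

0.877 ≤ PN ≤ 1.000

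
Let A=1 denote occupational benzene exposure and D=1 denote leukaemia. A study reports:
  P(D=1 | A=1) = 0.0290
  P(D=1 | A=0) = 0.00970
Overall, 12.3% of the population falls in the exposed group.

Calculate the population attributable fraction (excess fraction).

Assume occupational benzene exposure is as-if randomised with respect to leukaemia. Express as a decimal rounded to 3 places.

Let p₁ = 0.029, p₀ = 0.0097.
Overall risk P(Y=1) = π·p₁ + (1−π)·p₀ = 0.123×0.029 + 0.877×0.0097 = 0.012074.
Under exogeneity, PAF = [P(Y=1) − p₀] / P(Y=1).
PAF = (0.012074 − 0.0097) / 0.012074 ≈ 0.1966

PAF ≈ 0.197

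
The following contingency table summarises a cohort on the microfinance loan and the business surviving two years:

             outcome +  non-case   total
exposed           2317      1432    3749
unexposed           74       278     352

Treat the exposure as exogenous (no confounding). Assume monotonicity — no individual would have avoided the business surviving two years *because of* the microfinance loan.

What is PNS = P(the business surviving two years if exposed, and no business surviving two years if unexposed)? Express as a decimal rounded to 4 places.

p₁ = P(outcome | exposed) = 2317/3749 = 0.61803
p₀ = P(outcome | unexposed) = 74/352 = 0.21023
Under exogeneity and monotonicity, PNS = p₁ − p₀.
PNS = 0.61803 − 0.21023 = 0.4078

PNS ≈ 0.4078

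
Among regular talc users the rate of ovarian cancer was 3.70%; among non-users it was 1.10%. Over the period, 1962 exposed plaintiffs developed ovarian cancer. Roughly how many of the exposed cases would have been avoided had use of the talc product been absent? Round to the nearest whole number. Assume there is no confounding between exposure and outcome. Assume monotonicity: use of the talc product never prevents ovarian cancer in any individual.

p₁ = 0.037, p₀ = 0.011.
PN = (p₁ − p₀)/p₁ = (0.037 − 0.011) / 0.037 ≈ 0.70270.
Attributable cases ≈ PN × (exposed cases) = 0.70270 × 1962 ≈ 1378.70.

about 1379 cases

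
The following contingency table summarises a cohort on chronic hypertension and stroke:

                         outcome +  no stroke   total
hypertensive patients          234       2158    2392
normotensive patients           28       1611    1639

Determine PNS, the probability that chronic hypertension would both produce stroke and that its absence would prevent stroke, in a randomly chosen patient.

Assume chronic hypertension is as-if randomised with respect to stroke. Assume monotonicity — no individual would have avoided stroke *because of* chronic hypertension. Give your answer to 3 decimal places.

p₁ = P(outcome | exposed) = 234/2392 = 0.097826
p₀ = P(outcome | unexposed) = 28/1639 = 0.017084
Under exogeneity and monotonicity, PNS = p₁ − p₀.
PNS = 0.097826 − 0.017084 = 0.080742

PNS ≈ 0.081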